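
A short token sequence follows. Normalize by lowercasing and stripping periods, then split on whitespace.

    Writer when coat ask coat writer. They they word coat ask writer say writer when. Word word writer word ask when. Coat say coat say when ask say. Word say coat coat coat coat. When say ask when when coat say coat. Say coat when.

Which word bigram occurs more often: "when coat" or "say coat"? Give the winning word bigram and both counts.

"say coat" (4 vs 3)

"when coat": 3 occurrences
"say coat": 4 occurrences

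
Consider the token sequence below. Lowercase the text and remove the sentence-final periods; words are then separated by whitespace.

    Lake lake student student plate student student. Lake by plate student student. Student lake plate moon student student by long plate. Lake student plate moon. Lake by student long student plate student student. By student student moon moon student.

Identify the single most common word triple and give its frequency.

"plate student student", 3 times

Trigram frequencies (highest first):
  plate student student: 3
  student plate student: 2
  student student lake: 2
  student student by: 2
  lake lake student: 1
  lake student student: 1
  … (26 more, each ≤ 1)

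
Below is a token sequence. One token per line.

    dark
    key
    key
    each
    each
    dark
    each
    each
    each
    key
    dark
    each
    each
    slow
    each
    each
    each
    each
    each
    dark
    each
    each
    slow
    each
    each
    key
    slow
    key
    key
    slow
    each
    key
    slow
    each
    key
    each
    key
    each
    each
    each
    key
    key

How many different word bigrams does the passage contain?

12

42 tokens → 41 bigram windows in total.
Repeated bigrams (each contributes count−1 duplicates):
  each each: 12
  each key: 6
  slow each: 4
  dark each: 3
  key each: 3
  key key: 3
  key slow: 3
  each dark: 2
  … (1 more repeated)
29 duplicate windows → 41 − 29 = 12 distinct.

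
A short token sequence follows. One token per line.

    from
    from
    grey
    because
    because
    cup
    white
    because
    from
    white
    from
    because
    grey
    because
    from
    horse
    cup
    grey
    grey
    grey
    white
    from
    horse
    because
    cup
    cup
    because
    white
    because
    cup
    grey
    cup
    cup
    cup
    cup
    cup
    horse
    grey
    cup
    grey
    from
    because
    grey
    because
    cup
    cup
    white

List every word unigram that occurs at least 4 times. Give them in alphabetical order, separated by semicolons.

because; cup; from; grey; white

Unigram counts meeting the condition (at least 4 times):
  because: 10
  cup: 13
  from: 7
  grey: 9
  white: 5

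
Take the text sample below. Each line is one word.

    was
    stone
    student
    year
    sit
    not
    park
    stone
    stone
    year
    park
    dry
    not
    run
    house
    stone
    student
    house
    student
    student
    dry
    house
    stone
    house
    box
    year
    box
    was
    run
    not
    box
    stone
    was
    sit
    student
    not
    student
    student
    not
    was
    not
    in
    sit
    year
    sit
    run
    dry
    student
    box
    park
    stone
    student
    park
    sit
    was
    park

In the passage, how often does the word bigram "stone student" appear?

3

Scanning the 55 overlapping bigram windows for "stone student":
  position 2–3: stone student
  position 16–17: stone student
  position 51–52: stone student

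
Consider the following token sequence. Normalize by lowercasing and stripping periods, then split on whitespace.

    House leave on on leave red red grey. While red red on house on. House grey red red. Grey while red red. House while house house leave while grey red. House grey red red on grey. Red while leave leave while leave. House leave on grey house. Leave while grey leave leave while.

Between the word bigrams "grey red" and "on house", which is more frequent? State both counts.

"grey red" (4 vs 2)

"grey red": 4 occurrences
"on house": 2 occurrences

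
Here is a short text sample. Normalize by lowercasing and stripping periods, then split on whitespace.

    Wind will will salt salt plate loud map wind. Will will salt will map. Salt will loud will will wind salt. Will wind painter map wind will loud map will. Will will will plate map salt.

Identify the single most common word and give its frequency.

Unigram frequencies (highest first):
  will: 14
  salt: 6
  wind: 5
  map: 5
  loud: 3
  plate: 2
  … (1 more, each ≤ 1)

"will", 14 times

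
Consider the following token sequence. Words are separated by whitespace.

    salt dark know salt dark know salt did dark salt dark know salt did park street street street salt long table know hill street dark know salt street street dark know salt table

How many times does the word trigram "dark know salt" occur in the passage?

5

Scanning the 31 overlapping trigram windows for "dark know salt":
  position 2–4: dark know salt
  position 5–7: dark know salt
  position 11–13: dark know salt
  position 25–27: dark know salt
  position 30–32: dark know salt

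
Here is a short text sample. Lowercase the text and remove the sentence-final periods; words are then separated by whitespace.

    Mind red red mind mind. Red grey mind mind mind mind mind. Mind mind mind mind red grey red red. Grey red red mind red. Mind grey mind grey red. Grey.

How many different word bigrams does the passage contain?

31 tokens → 30 bigram windows in total.
Repeated bigrams (each contributes count−1 duplicates):
  mind mind: 9
  mind red: 4
  red grey: 4
  grey red: 3
  red mind: 3
  red red: 3
  grey mind: 2
  mind grey: 2
22 duplicate windows → 30 − 22 = 8 distinct.

8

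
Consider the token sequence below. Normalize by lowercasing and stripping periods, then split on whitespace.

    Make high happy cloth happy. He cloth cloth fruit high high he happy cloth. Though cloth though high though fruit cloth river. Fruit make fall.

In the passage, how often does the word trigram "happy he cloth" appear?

Scanning the 23 overlapping trigram windows for "happy he cloth":
  position 5–7: happy he cloth

1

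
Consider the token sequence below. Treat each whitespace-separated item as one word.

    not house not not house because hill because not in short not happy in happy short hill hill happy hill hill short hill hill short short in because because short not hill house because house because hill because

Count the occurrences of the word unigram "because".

Scanning the 38 tokens for "because":
  position 6: because
  position 8: because
  position 28: because
  position 29: because
  position 34: because
  position 36: because
  position 38: because

7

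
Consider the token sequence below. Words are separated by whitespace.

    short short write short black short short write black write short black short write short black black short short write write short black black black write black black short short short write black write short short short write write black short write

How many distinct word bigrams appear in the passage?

42 tokens → 41 bigram windows in total.
Repeated bigrams (each contributes count−1 duplicates):
  short short: 7
  short write: 7
  black short: 5
  write short: 5
  black black: 4
  short black: 4
  write black: 4
  black write: 3
  … (1 more repeated)
32 duplicate windows → 41 − 32 = 9 distinct.

9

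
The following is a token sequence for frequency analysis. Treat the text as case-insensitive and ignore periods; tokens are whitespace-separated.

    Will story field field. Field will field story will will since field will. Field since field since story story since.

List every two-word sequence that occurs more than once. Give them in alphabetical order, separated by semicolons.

field field; field since; field will; since field; will field

Bigram counts meeting the condition (more than once):
  field field: 2
  field since: 2
  field will: 2
  since field: 2
  will field: 2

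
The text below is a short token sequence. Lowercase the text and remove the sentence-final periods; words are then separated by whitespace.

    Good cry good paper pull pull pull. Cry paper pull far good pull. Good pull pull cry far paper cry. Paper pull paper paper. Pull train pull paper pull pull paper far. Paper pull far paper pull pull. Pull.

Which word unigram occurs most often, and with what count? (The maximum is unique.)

Unigram frequencies (highest first):
  pull: 16
  paper: 10
  good: 4
  cry: 4
  far: 4
  train: 1

"pull", 16 times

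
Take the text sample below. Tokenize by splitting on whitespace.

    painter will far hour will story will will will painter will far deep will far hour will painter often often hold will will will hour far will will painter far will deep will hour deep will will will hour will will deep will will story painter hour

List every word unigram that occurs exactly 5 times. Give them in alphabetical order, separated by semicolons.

far; painter

Unigram counts meeting the condition (exactly 5 times):
  far: 5
  painter: 5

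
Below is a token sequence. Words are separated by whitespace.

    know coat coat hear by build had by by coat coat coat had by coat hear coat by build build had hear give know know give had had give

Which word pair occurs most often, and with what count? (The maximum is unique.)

"coat coat", 3 times

Bigram frequencies (highest first):
  coat coat: 3
  coat hear: 2
  by build: 2
  build had: 2
  had by: 2
  by coat: 2
  … (15 more, each ≤ 1)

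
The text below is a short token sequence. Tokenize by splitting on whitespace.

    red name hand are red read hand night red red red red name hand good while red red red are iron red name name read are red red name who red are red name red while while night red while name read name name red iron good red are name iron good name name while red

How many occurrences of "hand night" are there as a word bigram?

Scanning the 55 overlapping bigram windows for "hand night":
  position 7–8: hand night

1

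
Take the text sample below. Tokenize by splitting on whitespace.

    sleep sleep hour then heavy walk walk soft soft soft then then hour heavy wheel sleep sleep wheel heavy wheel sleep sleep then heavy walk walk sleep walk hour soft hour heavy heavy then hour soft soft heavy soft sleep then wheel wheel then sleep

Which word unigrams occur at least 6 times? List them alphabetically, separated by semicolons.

heavy; sleep; soft; then

Unigram counts meeting the condition (at least 6 times):
  heavy: 7
  sleep: 9
  soft: 7
  then: 7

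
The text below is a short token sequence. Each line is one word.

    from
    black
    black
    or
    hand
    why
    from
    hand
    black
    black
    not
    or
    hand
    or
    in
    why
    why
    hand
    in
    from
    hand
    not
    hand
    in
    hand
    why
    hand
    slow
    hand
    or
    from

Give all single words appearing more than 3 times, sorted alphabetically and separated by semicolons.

black; from; hand; or; why

Unigram counts meeting the condition (more than 3 times):
  black: 4
  from: 4
  hand: 9
  or: 4
  why: 4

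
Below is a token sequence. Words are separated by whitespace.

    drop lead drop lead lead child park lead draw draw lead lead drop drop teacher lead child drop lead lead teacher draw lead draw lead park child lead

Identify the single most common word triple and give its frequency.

Trigram frequencies (highest first):
  drop lead lead: 2
  drop lead drop: 1
  lead drop lead: 1
  lead lead child: 1
  lead child park: 1
  child park lead: 1
  … (19 more, each ≤ 1)

"drop lead lead", 2 times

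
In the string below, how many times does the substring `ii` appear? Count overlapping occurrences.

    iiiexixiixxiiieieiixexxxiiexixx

Sliding a length-2 window over the 31 characters (30 positions):
  position 1–2: ii
  position 2–3: ii
  position 8–9: ii
  position 12–13: ii
  position 13–14: ii
  position 18–19: ii
  position 25–26: ii

7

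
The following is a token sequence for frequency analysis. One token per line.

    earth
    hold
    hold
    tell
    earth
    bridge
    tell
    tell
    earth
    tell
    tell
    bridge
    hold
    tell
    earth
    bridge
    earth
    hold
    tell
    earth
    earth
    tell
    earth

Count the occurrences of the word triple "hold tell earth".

3

Scanning the 21 overlapping trigram windows for "hold tell earth":
  position 3–5: hold tell earth
  position 13–15: hold tell earth
  position 18–20: hold tell earth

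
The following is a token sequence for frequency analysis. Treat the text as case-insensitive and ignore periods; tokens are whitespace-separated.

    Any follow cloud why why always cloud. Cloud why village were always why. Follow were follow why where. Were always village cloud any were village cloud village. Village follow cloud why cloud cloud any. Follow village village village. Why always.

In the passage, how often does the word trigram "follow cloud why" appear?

2

Scanning the 38 overlapping trigram windows for "follow cloud why":
  position 2–4: follow cloud why
  position 29–31: follow cloud why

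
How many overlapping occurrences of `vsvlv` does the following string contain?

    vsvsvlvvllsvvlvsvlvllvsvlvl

Sliding a length-5 window over the 27 characters (23 positions):
  position 3–7: vsvlv
  position 15–19: vsvlv
  position 22–26: vsvlv

3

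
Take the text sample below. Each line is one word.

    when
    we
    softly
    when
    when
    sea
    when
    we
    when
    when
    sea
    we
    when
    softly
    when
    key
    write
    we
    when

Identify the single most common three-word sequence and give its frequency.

"when when sea", 2 times

Trigram frequencies (highest first):
  when when sea: 2
  when we softly: 1
  we softly when: 1
  softly when when: 1
  when sea when: 1
  sea when we: 1
  … (10 more, each ≤ 1)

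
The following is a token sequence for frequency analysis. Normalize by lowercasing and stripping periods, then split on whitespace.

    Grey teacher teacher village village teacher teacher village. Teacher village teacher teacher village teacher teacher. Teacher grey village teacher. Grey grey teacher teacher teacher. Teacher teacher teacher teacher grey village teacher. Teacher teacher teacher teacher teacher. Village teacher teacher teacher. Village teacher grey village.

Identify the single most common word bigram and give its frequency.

Bigram frequencies (highest first):
  teacher teacher: 18
  village teacher: 8
  teacher village: 6
  teacher grey: 4
  grey village: 3
  grey teacher: 2
  … (2 more, each ≤ 1)

"teacher teacher", 18 times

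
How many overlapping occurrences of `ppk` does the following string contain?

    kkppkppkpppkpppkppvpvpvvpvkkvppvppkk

5

Sliding a length-3 window over the 36 characters (34 positions):
  position 3–5: ppk
  position 6–8: ppk
  position 10–12: ppk
  position 14–16: ppk
  position 33–35: ppk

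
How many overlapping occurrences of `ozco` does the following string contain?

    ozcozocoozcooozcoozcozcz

4

Sliding a length-4 window over the 24 characters (21 positions):
  position 1–4: ozco
  position 9–12: ozco
  position 14–17: ozco
  position 18–21: ozco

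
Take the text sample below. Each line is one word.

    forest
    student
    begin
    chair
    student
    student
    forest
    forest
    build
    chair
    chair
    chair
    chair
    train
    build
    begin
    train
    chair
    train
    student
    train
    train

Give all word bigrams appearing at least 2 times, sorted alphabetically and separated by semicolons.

chair chair; chair train

Bigram counts meeting the condition (at least 2 times):
  chair chair: 3
  chair train: 2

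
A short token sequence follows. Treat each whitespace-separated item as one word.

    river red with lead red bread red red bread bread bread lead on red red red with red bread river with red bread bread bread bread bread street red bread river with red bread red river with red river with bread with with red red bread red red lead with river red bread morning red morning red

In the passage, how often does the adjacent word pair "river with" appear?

4

Scanning the 56 overlapping bigram windows for "river with":
  position 20–21: river with
  position 31–32: river with
  position 36–37: river with
  position 39–40: river with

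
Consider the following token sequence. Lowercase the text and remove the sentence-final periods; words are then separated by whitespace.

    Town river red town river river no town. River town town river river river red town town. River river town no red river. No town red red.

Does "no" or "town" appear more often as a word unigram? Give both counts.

"no": 3 occurrences
"town": 9 occurrences

"town" (9 vs 3)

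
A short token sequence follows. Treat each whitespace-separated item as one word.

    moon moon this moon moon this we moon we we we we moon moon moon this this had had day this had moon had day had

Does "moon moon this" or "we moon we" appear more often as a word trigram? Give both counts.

"moon moon this": 3 occurrences
"we moon we": 1 occurrence

"moon moon this" (3 vs 1)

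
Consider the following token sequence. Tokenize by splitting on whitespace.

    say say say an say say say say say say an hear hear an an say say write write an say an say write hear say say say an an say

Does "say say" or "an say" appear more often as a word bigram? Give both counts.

"say say": 10 occurrences
"an say": 5 occurrences

"say say" (10 vs 5)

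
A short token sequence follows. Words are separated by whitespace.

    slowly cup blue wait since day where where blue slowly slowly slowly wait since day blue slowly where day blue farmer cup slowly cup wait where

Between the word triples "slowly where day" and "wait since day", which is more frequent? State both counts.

"wait since day" (2 vs 1)

"slowly where day": 1 occurrence
"wait since day": 2 occurrences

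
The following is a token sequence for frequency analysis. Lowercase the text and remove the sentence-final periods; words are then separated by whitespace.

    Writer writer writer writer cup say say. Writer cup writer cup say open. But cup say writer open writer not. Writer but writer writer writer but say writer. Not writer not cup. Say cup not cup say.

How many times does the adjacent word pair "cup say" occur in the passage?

5

Scanning the 36 overlapping bigram windows for "cup say":
  position 5–6: cup say
  position 11–12: cup say
  position 15–16: cup say
  position 32–33: cup say
  position 36–37: cup say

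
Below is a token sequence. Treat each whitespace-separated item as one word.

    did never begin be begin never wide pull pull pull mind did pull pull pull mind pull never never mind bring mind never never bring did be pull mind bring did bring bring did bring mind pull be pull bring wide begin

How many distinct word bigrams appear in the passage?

42 tokens → 41 bigram windows in total.
Repeated bigrams (each contributes count−1 duplicates):
  pull pull: 4
  bring did: 3
  pull mind: 3
  be pull: 2
  bring mind: 2
  did bring: 2
  mind bring: 2
  mind pull: 2
  … (1 more repeated)
13 duplicate windows → 41 − 13 = 28 distinct.

28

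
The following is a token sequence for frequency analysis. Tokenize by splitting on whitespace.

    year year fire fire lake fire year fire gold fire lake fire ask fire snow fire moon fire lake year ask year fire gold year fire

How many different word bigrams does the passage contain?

18

26 tokens → 25 bigram windows in total.
Repeated bigrams (each contributes count−1 duplicates):
  year fire: 4
  fire lake: 3
  fire gold: 2
  lake fire: 2
7 duplicate windows → 25 − 7 = 18 distinct.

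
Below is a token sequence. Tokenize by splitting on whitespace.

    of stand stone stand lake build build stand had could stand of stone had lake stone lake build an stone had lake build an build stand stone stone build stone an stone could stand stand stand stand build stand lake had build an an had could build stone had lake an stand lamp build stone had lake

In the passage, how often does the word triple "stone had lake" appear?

Scanning the 55 overlapping trigram windows for "stone had lake":
  position 13–15: stone had lake
  position 20–22: stone had lake
  position 48–50: stone had lake
  position 55–57: stone had lake

4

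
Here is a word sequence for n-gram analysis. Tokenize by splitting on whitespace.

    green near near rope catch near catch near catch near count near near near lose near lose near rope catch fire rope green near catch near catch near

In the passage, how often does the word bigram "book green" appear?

Scanning the 27 overlapping bigram windows for "book green":
  (none found)

0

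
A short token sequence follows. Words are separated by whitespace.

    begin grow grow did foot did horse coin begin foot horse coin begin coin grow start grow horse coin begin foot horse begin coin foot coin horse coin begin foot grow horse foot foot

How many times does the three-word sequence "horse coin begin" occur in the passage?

4

Scanning the 32 overlapping trigram windows for "horse coin begin":
  position 7–9: horse coin begin
  position 11–13: horse coin begin
  position 18–20: horse coin begin
  position 27–29: horse coin begin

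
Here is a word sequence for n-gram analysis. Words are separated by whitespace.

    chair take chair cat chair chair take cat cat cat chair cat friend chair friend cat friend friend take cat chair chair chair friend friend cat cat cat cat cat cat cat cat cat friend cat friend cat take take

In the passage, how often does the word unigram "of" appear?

0

Scanning the 40 tokens for "of":
  (none found)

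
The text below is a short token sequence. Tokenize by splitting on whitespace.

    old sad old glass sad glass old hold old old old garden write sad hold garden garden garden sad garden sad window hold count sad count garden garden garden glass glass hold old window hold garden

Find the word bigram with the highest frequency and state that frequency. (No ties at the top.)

"garden garden", 4 times

Bigram frequencies (highest first):
  garden garden: 4
  hold old: 2
  old old: 2
  hold garden: 2
  garden sad: 2
  window hold: 2
  … (21 more, each ≤ 1)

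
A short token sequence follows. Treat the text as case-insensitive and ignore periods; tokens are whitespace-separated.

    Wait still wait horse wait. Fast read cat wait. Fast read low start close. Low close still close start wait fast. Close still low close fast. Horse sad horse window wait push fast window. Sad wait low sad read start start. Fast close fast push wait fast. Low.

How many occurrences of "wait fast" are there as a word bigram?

Scanning the 47 overlapping bigram windows for "wait fast":
  position 5–6: wait fast
  position 9–10: wait fast
  position 20–21: wait fast
  position 46–47: wait fast

4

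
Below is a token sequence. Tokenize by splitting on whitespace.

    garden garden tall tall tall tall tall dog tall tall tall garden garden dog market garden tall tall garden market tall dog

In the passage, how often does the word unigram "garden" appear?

6

Scanning the 22 tokens for "garden":
  position 1: garden
  position 2: garden
  position 12: garden
  position 13: garden
  position 16: garden
  position 19: garden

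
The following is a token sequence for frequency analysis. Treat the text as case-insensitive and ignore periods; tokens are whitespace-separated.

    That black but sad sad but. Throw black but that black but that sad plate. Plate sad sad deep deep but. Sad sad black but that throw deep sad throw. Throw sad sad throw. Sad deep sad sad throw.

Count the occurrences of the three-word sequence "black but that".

3

Scanning the 37 overlapping trigram windows for "black but that":
  position 8–10: black but that
  position 11–13: black but that
  position 24–26: black but that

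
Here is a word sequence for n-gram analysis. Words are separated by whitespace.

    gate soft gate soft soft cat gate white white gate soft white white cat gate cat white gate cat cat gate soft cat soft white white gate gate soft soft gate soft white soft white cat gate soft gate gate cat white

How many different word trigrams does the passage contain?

31

42 tokens → 40 trigram windows in total.
Repeated trigrams (each contributes count−1 duplicates):
  cat gate soft: 2
  gate cat white: 2
  gate soft gate: 2
  gate soft soft: 2
  gate soft white: 2
  soft gate soft: 2
  soft white white: 2
  white cat gate: 2
  … (1 more repeated)
9 duplicate windows → 40 − 9 = 31 distinct.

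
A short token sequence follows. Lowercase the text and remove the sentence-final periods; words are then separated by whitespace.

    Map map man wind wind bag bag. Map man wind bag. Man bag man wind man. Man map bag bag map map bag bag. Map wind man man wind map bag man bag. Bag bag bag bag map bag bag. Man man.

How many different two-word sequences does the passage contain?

42 tokens → 41 bigram windows in total.
Repeated bigrams (each contributes count−1 duplicates):
  bag bag: 8
  bag man: 4
  bag map: 4
  man wind: 4
  map bag: 4
  man man: 3
  man bag: 2
  map man: 2
  … (3 more repeated)
26 duplicate windows → 41 − 26 = 15 distinct.

15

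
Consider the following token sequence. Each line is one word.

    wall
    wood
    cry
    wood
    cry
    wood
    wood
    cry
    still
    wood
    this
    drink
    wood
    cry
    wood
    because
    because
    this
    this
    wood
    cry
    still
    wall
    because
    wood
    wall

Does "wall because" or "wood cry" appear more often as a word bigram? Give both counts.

"wood cry" (5 vs 1)

"wall because": 1 occurrence
"wood cry": 5 occurrences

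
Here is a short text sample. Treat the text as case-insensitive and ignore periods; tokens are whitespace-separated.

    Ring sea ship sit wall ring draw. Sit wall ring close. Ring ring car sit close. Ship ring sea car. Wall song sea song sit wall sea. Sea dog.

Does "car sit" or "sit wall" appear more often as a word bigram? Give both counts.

"sit wall" (3 vs 1)

"car sit": 1 occurrence
"sit wall": 3 occurrences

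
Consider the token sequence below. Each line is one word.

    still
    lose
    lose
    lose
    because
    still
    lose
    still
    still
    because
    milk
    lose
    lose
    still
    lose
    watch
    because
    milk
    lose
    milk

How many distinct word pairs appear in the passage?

12

20 tokens → 19 bigram windows in total.
Repeated bigrams (each contributes count−1 duplicates):
  lose lose: 3
  still lose: 3
  because milk: 2
  lose still: 2
  milk lose: 2
7 duplicate windows → 19 − 7 = 12 distinct.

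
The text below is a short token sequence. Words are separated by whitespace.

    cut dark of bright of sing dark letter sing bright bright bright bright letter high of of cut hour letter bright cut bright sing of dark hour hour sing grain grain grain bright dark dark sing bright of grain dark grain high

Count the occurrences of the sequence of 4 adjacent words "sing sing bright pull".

Scanning the 39 overlapping 4-gram windows for "sing sing bright pull":
  (none found)

0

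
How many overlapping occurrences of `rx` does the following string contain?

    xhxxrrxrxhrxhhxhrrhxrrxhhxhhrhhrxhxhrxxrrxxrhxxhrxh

8

Sliding a length-2 window over the 51 characters (50 positions):
  position 6–7: rx
  position 8–9: rx
  position 11–12: rx
  position 22–23: rx
  position 32–33: rx
  position 37–38: rx
  position 41–42: rx
  position 49–50: rx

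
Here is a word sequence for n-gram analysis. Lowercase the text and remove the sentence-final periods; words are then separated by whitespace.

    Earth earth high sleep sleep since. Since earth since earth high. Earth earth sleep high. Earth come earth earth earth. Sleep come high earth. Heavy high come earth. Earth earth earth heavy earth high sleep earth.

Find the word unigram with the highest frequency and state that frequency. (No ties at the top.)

Unigram frequencies (highest first):
  earth: 17
  high: 6
  sleep: 5
  since: 3
  come: 3
  heavy: 2

"earth", 17 times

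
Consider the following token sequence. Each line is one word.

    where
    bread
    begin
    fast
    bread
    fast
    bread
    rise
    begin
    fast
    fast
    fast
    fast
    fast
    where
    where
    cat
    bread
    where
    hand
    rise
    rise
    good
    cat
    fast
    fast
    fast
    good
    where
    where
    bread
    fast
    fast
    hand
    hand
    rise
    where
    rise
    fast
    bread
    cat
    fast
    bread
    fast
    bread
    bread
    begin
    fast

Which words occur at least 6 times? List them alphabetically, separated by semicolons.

bread; fast; where

Unigram counts meeting the condition (at least 6 times):
  bread: 9
  fast: 16
  where: 7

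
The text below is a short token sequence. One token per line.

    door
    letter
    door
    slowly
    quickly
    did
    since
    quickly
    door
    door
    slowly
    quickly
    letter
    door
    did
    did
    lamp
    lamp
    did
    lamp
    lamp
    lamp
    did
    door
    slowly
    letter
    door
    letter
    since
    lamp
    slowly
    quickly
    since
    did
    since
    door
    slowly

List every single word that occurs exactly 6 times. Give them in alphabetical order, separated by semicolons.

did; lamp

Unigram counts meeting the condition (exactly 6 times):
  did: 6
  lamp: 6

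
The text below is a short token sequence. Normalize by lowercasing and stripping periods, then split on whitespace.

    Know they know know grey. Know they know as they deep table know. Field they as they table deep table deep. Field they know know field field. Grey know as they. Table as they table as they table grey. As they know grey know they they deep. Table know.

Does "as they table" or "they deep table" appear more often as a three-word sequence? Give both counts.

"as they table": 4 occurrences
"they deep table": 2 occurrences

"as they table" (4 vs 2)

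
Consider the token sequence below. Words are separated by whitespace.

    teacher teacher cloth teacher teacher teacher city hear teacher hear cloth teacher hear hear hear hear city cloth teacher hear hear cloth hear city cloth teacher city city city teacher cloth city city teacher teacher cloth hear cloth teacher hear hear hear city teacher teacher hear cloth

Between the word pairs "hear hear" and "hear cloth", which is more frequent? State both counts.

"hear hear": 6 occurrences
"hear cloth": 4 occurrences

"hear hear" (6 vs 4)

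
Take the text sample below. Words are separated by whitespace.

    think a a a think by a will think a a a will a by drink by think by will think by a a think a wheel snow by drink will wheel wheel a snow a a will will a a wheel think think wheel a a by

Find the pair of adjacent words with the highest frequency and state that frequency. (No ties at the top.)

"a a", 8 times

Bigram frequencies (highest first):
  a a: 8
  think a: 3
  think by: 3
  a will: 3
  a think: 2
  by a: 2
  … (20 more, each ≤ 2)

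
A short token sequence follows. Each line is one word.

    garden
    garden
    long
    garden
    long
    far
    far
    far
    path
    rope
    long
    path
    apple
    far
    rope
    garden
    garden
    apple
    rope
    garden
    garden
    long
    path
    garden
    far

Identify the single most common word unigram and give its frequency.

"garden", 8 times

Unigram frequencies (highest first):
  garden: 8
  far: 5
  long: 4
  path: 3
  rope: 3
  apple: 2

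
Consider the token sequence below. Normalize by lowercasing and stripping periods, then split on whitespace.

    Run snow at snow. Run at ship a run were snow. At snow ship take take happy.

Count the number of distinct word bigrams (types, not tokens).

17 tokens → 16 bigram windows in total.
Repeated bigrams (each contributes count−1 duplicates):
  at snow: 2
  snow at: 2
2 duplicate windows → 16 − 2 = 14 distinct.

14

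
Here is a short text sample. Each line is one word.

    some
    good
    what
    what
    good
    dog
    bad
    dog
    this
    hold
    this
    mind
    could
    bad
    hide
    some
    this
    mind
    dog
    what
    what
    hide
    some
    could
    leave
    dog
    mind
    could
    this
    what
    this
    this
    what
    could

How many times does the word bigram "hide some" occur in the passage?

Scanning the 33 overlapping bigram windows for "hide some":
  position 15–16: hide some
  position 22–23: hide some

2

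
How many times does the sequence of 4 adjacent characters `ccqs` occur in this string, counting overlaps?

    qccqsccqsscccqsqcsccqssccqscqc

Sliding a length-4 window over the 30 characters (27 positions):
  position 2–5: ccqs
  position 6–9: ccqs
  position 12–15: ccqs
  position 19–22: ccqs
  position 24–27: ccqs

5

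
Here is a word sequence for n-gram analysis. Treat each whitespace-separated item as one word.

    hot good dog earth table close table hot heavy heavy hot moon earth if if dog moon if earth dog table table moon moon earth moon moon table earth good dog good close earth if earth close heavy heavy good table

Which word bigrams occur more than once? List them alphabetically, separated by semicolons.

Bigram counts meeting the condition (more than once):
  earth if: 2
  good dog: 2
  heavy heavy: 2
  if earth: 2
  moon earth: 2
  moon moon: 2

earth if; good dog; heavy heavy; if earth; moon earth; moon moon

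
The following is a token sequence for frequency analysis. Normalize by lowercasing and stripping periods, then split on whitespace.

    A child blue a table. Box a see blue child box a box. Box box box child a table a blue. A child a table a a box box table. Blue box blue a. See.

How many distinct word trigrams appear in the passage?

35 tokens → 33 trigram windows in total.
Repeated trigrams (each contributes count−1 duplicates):
  a box box: 2
  a table a: 2
  box box box: 2
  child a table: 2
4 duplicate windows → 33 − 4 = 29 distinct.

29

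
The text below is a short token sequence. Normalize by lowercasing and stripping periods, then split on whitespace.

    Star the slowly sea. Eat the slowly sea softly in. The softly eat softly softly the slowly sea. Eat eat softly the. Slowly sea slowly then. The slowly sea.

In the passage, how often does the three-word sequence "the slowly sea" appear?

5

Scanning the 27 overlapping trigram windows for "the slowly sea":
  position 2–4: the slowly sea
  position 6–8: the slowly sea
  position 16–18: the slowly sea
  position 22–24: the slowly sea
  position 27–29: the slowly sea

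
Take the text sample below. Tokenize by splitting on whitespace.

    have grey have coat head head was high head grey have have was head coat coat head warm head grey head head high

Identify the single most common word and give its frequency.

"head", 8 times

Unigram frequencies (highest first):
  head: 8
  have: 4
  grey: 3
  coat: 3
  was: 2
  high: 2
  … (1 more, each ≤ 1)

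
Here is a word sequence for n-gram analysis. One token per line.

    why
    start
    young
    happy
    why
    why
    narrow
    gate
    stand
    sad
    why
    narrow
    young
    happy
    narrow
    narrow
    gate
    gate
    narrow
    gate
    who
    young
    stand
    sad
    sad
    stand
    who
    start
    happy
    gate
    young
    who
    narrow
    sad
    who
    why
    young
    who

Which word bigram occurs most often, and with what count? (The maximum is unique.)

"narrow gate", 3 times

Bigram frequencies (highest first):
  narrow gate: 3
  young happy: 2
  why narrow: 2
  stand sad: 2
  young who: 2
  why start: 1
  … (25 more, each ≤ 1)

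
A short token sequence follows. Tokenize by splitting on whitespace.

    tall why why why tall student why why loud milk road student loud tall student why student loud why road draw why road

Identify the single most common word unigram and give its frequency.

"why", 8 times

Unigram frequencies (highest first):
  why: 8
  student: 4
  tall: 3
  loud: 3
  road: 3
  milk: 1
  … (1 more, each ≤ 1)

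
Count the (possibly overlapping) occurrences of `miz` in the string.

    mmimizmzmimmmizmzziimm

2

Sliding a length-3 window over the 22 characters (20 positions):
  position 4–6: miz
  position 13–15: miz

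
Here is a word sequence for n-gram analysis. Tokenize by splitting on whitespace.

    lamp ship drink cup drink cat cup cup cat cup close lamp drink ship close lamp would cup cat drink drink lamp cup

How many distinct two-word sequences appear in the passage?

23 tokens → 22 bigram windows in total.
Repeated bigrams (each contributes count−1 duplicates):
  cat cup: 2
  close lamp: 2
  cup cat: 2
3 duplicate windows → 22 − 3 = 19 distinct.

19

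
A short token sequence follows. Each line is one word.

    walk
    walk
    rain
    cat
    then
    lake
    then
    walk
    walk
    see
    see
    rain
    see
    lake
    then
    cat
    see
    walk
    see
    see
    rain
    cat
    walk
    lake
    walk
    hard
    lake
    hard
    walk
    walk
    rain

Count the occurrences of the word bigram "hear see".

0

Scanning the 30 overlapping bigram windows for "hear see":
  (none found)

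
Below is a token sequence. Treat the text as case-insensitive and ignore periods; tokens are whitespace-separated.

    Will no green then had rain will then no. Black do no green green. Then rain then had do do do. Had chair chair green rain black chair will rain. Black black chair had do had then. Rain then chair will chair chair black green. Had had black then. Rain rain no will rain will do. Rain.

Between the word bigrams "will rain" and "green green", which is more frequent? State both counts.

"will rain" (2 vs 1)

"will rain": 2 occurrences
"green green": 1 occurrence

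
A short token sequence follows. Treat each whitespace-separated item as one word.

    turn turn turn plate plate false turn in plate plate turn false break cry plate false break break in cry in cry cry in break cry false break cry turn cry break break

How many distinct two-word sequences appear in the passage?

33 tokens → 32 bigram windows in total.
Repeated bigrams (each contributes count−1 duplicates):
  break cry: 3
  false break: 3
  break break: 2
  cry in: 2
  in cry: 2
  plate false: 2
  plate plate: 2
  turn turn: 2
10 duplicate windows → 32 − 10 = 22 distinct.

22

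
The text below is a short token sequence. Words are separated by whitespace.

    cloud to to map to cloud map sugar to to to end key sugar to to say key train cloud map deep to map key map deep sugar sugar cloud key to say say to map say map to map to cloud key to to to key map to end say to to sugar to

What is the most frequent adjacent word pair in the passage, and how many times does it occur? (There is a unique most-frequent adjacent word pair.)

Bigram frequencies (highest first):
  to to: 7
  to map: 4
  map to: 4
  sugar to: 3
  to cloud: 2
  cloud map: 2
  … (25 more, each ≤ 2)

"to to", 7 times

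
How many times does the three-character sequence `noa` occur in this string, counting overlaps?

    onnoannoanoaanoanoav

Sliding a length-3 window over the 20 characters (18 positions):
  position 3–5: noa
  position 7–9: noa
  position 10–12: noa
  position 14–16: noa
  position 17–19: noa

5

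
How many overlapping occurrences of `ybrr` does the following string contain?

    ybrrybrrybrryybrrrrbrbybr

4

Sliding a length-4 window over the 25 characters (22 positions):
  position 1–4: ybrr
  position 5–8: ybrr
  position 9–12: ybrr
  position 14–17: ybrr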